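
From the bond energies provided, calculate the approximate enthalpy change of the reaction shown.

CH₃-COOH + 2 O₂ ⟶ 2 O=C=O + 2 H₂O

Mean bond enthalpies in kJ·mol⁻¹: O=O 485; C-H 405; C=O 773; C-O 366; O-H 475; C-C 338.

ΔH ≈ −855 kJ

Bonds broken (reactants):
  C-C: 1 × 338 = 338
  C-H: 3 × 405 = 1215
  C-O: 1 × 366 = 366
  C=O: 1 × 773 = 773
  O-H: 1 × 475 = 475
  O=O: 2 × 485 = 970
  Σ(broken) = 4137 kJ
Bonds formed (products):
  C=O: 4 × 773 = 3092
  O-H: 4 × 475 = 1900
  Σ(formed) = 4992 kJ
ΔH = Σ(broken) − Σ(formed) = 4137 − 4992 = −855 kJ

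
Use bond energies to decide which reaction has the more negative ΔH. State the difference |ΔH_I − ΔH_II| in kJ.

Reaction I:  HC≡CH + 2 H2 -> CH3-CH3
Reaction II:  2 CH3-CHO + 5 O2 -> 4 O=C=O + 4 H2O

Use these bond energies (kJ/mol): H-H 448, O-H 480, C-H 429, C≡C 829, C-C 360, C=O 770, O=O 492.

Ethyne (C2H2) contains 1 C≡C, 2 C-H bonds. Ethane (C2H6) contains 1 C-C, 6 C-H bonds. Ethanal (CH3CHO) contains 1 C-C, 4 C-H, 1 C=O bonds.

Reaction II, by 1497 kJ

Reaction I:
  Bonds broken (reactants):
    C≡C: 1 × 829 = 829
    C-H: 2 × 429 = 858
    H-H: 2 × 448 = 896
    Σ(broken) = 2583 kJ
  Bonds formed (products):
    C-C: 1 × 360 = 360
    C-H: 6 × 429 = 2574
    Σ(formed) = 2934 kJ
  ΔH_I = 2583 − 2934 = −351 kJ
Reaction II:
  Bonds broken (reactants):
    C-C: 2 × 360 = 720
    C-H: 8 × 429 = 3432
    C=O: 2 × 770 = 1540
    O=O: 5 × 492 = 2460
    Σ(broken) = 8152 kJ
  Bonds formed (products):
    C=O: 8 × 770 = 6160
    O-H: 8 × 480 = 3840
    Σ(formed) = 10000 kJ
  ΔH_II = 8152 − 10000 = −1848 kJ
ΔH_I − ΔH_II = +1497 kJ, so reaction II has the more negative ΔH; |ΔH_I − ΔH_II| = 1497 kJ.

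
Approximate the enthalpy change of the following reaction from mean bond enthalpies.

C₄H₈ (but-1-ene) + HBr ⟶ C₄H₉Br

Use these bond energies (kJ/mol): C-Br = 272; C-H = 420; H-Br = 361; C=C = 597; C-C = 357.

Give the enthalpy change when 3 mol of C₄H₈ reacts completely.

Bonds broken (reactants):
  C-C: 2 × 357 = 714
  C-H: 8 × 420 = 3360
  C=C: 1 × 597 = 597
  H-Br: 1 × 361 = 361
  Σ(broken) = 5032 kJ
Bonds formed (products):
  C-Br: 1 × 272 = 272
  C-C: 3 × 357 = 1071
  C-H: 9 × 420 = 3780
  Σ(formed) = 5123 kJ
ΔH = Σ(broken) − Σ(formed) = 5032 − 5123 = −91 kJ
For 3× the reaction as written: 3 × (−91) = −273 kJ

ΔH = −273 kJ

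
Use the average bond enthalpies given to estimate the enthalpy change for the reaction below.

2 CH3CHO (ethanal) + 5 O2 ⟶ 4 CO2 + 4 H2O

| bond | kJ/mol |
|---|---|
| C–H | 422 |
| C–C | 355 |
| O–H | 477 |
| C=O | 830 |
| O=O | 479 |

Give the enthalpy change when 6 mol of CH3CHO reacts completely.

ΔH = −6945 kJ

Bonds broken (reactants):
  C–C: 2 × 355 = 710
  C–H: 8 × 422 = 3376
  C=O: 2 × 830 = 1660
  O=O: 5 × 479 = 2395
  Σ(broken) = 8141 kJ
Bonds formed (products):
  C=O: 8 × 830 = 6640
  O–H: 8 × 477 = 3816
  Σ(formed) = 10456 kJ
ΔH = Σ(broken) − Σ(formed) = 8141 − 10456 = −2315 kJ
For 3× the reaction as written: 3 × (−2315) = −6945 kJ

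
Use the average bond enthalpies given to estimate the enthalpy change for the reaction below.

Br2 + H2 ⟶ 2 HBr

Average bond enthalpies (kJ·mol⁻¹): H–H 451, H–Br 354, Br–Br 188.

Bonds broken (reactants):
  Br–Br: 1 × 188 = 188
  H–H: 1 × 451 = 451
  Σ(broken) = 639 kJ
Bonds formed (products):
  H–Br: 2 × 354 = 708
  Σ(formed) = 708 kJ
ΔH = Σ(broken) − Σ(formed) = 639 − 708 = −69 kJ

ΔH ≈ −69 kJ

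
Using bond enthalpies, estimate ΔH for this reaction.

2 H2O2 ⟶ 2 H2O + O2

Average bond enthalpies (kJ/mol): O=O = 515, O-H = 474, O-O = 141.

ΔH ≈ −233 kJ

Bonds broken (reactants):
  O-H: 4 × 474 = 1896
  O-O: 2 × 141 = 282
  Σ(broken) = 2178 kJ
Bonds formed (products):
  O-H: 4 × 474 = 1896
  O=O: 1 × 515 = 515
  Σ(formed) = 2411 kJ
ΔH = Σ(broken) − Σ(formed) = 2178 − 2411 = −233 kJ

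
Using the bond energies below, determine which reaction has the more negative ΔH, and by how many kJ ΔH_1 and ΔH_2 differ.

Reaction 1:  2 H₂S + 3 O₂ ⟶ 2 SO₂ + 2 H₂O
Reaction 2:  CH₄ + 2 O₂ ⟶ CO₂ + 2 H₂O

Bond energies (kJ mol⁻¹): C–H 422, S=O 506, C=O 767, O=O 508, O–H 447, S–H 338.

Reaction 1, by 318 kJ

Reaction 1:
  Bonds broken (reactants):
    O=O: 3 × 508 = 1524
    S–H: 4 × 338 = 1352
    Σ(broken) = 2876 kJ
  Bonds formed (products):
    O–H: 4 × 447 = 1788
    S=O: 4 × 506 = 2024
    Σ(formed) = 3812 kJ
  ΔH_1 = 2876 − 3812 = −936 kJ
Reaction 2:
  Bonds broken (reactants):
    C–H: 4 × 422 = 1688
    O=O: 2 × 508 = 1016
    Σ(broken) = 2704 kJ
  Bonds formed (products):
    C=O: 2 × 767 = 1534
    O–H: 4 × 447 = 1788
    Σ(formed) = 3322 kJ
  ΔH_2 = 2704 − 3322 = −618 kJ
ΔH_1 − ΔH_2 = −318 kJ, so reaction 1 has the more negative ΔH; |ΔH_1 − ΔH_2| = 318 kJ.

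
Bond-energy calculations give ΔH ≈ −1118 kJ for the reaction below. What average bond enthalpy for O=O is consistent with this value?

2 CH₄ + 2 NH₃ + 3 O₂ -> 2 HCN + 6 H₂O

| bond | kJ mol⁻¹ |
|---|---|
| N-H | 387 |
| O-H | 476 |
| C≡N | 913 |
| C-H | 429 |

D(O=O) ≈ 508 kJ/mol

Let D be the O=O bond energy.
Σ(broken) = 8×429 + 6×387 + 3×D = 5754 + 3D
Σ(formed) = 2×913 + 2×429 + 12×476 = 8396
ΔH = Σ(broken) − Σ(formed) = (5754 + 3D) − (8396) = −2642 + 3D
Setting this equal to −1118 kJ gives 3D = 1524, so D = 508 kJ/mol.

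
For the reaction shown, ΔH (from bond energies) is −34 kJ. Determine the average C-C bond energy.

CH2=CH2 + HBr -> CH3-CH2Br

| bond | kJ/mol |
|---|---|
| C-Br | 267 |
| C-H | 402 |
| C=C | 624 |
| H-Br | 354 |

Let D be the C-C bond energy.
Σ(broken) = 4×402 + 1×624 + 1×354 = 2586
Σ(formed) = 1×267 + 1×D + 5×402 = 2277 + D
ΔH = Σ(broken) − Σ(formed) = (2586) − (2277 + D) = +309 − D
Setting this equal to −34 kJ gives D = 343 kJ/mol.

D(C-C) ≈ 343 kJ/mol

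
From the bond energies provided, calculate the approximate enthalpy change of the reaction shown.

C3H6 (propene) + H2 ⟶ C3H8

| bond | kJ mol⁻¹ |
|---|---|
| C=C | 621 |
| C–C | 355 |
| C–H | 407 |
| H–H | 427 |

Bonds broken (reactants):
  C–C: 1 × 355 = 355
  C–H: 6 × 407 = 2442
  C=C: 1 × 621 = 621
  H–H: 1 × 427 = 427
  Σ(broken) = 3845 kJ
Bonds formed (products):
  C–C: 2 × 355 = 710
  C–H: 8 × 407 = 3256
  Σ(formed) = 3966 kJ
ΔH = Σ(broken) − Σ(formed) = 3845 − 3966 = −121 kJ

ΔH ≈ −121 kJ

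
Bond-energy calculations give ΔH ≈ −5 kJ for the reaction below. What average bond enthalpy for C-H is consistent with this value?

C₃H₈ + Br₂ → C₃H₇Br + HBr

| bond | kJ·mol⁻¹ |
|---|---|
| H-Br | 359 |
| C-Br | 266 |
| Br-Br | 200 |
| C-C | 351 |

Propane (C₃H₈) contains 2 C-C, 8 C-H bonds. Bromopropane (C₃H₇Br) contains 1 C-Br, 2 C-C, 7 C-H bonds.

Let D be the C-H bond energy.
Σ(broken) = 1×200 + 2×351 + 8×D = 902 + 8D
Σ(formed) = 1×266 + 2×351 + 7×D + 1×359 = 1327 + 7D
ΔH = Σ(broken) − Σ(formed) = (902 + 8D) − (1327 + 7D) = −425 + D
Setting this equal to −5 kJ gives D = 420 kJ/mol.

D(C-H) ≈ 420 kJ/mol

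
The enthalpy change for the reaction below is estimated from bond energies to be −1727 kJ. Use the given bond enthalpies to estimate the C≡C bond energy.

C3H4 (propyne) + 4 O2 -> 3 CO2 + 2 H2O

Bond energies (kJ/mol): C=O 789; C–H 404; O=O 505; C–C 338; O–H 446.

Let D be the C≡C bond energy.
Σ(broken) = 1×D + 1×338 + 4×404 + 4×505 = 3974 + D
Σ(formed) = 6×789 + 4×446 = 6518
ΔH = Σ(broken) − Σ(formed) = (3974 + D) − (6518) = −2544 + D
Setting this equal to −1727 kJ gives D = 817 kJ/mol.

D(C≡C) ≈ 817 kJ/mol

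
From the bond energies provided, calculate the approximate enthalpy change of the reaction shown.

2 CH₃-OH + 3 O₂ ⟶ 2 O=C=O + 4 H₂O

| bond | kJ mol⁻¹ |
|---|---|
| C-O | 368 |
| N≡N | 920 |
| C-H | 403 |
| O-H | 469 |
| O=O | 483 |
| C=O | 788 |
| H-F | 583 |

Bonds broken (reactants):
  C-H: 6 × 403 = 2418
  C-O: 2 × 368 = 736
  O-H: 2 × 469 = 938
  O=O: 3 × 483 = 1449
  Σ(broken) = 5541 kJ
Bonds formed (products):
  C=O: 4 × 788 = 3152
  O-H: 8 × 469 = 3752
  Σ(formed) = 6904 kJ
ΔH = Σ(broken) − Σ(formed) = 5541 − 6904 = −1363 kJ

ΔH ≈ −1363 kJ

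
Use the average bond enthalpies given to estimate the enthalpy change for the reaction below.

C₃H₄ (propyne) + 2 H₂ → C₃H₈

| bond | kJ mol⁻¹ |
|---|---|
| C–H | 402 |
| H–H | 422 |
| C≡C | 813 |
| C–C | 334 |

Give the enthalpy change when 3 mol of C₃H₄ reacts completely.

ΔH = −855 kJ

Bonds broken (reactants):
  C≡C: 1 × 813 = 813
  C–C: 1 × 334 = 334
  C–H: 4 × 402 = 1608
  H–H: 2 × 422 = 844
  Σ(broken) = 3599 kJ
Bonds formed (products):
  C–C: 2 × 334 = 668
  C–H: 8 × 402 = 3216
  Σ(formed) = 3884 kJ
ΔH = Σ(broken) − Σ(formed) = 3599 − 3884 = −285 kJ
For 3× the reaction as written: 3 × (−285) = −855 kJ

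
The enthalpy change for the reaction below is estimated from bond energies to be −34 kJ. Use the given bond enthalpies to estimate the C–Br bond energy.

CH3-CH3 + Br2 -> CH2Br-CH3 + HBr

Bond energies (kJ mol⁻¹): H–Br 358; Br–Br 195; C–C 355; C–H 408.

D(C–Br) ≈ 279 kJ/mol

Let D be the C–Br bond energy.
Σ(broken) = 1×195 + 1×355 + 6×408 = 2998
Σ(formed) = 1×D + 1×355 + 5×408 + 1×358 = 2753 + D
ΔH = Σ(broken) − Σ(formed) = (2998) − (2753 + D) = +245 − D
Setting this equal to −34 kJ gives D = 279 kJ/mol.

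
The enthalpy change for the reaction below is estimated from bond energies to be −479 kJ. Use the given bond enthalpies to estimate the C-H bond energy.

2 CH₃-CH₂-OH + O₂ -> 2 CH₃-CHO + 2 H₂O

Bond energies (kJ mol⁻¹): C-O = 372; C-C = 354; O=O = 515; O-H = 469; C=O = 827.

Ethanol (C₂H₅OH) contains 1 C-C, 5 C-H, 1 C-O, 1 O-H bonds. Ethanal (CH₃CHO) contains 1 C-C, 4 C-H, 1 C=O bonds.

D(C-H) ≈ 427 kJ/mol

Let D be the C-H bond energy.
Σ(broken) = 2×354 + 10×D + 2×372 + 2×469 + 1×515 = 2905 + 10D
Σ(formed) = 2×354 + 8×D + 2×827 + 4×469 = 4238 + 8D
ΔH = Σ(broken) − Σ(formed) = (2905 + 10D) − (4238 + 8D) = −1333 + 2D
Setting this equal to −479 kJ gives 2D = 854, so D = 427 kJ/mol.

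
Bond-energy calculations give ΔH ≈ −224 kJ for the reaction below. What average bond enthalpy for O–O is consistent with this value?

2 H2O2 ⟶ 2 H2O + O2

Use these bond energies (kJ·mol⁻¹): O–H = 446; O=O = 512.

Let D be the O–O bond energy.
Σ(broken) = 4×446 + 2×D = 1784 + 2D
Σ(formed) = 4×446 + 1×512 = 2296
ΔH = Σ(broken) − Σ(formed) = (1784 + 2D) − (2296) = −512 + 2D
Setting this equal to −224 kJ gives 2D = 288, so D = 144 kJ/mol.

D(O–O) ≈ 144 kJ/mol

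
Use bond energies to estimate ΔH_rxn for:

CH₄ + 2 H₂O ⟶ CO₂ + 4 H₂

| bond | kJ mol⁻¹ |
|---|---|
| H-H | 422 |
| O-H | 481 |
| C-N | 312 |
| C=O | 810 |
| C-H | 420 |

ΔH ≈ +296 kJ

Bonds broken (reactants):
  C-H: 4 × 420 = 1680
  O-H: 4 × 481 = 1924
  Σ(broken) = 3604 kJ
Bonds formed (products):
  C=O: 2 × 810 = 1620
  H-H: 4 × 422 = 1688
  Σ(formed) = 3308 kJ
ΔH = Σ(broken) − Σ(formed) = 3604 − 3308 = +296 kJ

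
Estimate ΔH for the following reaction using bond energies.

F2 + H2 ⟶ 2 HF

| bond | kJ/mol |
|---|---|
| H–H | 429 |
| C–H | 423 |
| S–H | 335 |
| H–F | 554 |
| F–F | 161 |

ΔH ≈ −518 kJ

Bonds broken (reactants):
  F–F: 1 × 161 = 161
  H–H: 1 × 429 = 429
  Σ(broken) = 590 kJ
Bonds formed (products):
  H–F: 2 × 554 = 1108
  Σ(formed) = 1108 kJ
ΔH = Σ(broken) − Σ(formed) = 590 − 1108 = −518 kJ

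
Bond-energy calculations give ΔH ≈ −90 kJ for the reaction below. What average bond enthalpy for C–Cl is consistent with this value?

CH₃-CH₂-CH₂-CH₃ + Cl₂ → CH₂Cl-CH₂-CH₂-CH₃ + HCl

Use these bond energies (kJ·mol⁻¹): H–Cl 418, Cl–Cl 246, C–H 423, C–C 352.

D(C–Cl) ≈ 341 kJ/mol

Let D be the C–Cl bond energy.
Σ(broken) = 3×352 + 10×423 + 1×246 = 5532
Σ(formed) = 3×352 + 1×D + 9×423 + 1×418 = 5281 + D
ΔH = Σ(broken) − Σ(formed) = (5532) − (5281 + D) = +251 − D
Setting this equal to −90 kJ gives D = 341 kJ/mol.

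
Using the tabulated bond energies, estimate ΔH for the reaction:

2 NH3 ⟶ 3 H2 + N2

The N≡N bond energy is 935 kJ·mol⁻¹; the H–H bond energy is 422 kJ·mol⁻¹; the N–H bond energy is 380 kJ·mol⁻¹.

ΔH ≈ +79 kJ

Bonds broken (reactants):
  N–H: 6 × 380 = 2280
  Σ(broken) = 2280 kJ
Bonds formed (products):
  H–H: 3 × 422 = 1266
  N≡N: 1 × 935 = 935
  Σ(formed) = 2201 kJ
ΔH = Σ(broken) − Σ(formed) = 2280 − 2201 = +79 kJ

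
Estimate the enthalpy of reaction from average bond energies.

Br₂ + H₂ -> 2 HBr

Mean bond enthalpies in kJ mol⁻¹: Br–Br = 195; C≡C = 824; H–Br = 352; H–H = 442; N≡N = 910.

Bonds broken (reactants):
  Br–Br: 1 × 195 = 195
  H–H: 1 × 442 = 442
  Σ(broken) = 637 kJ
Bonds formed (products):
  H–Br: 2 × 352 = 704
  Σ(formed) = 704 kJ
ΔH = Σ(broken) − Σ(formed) = 637 − 704 = −67 kJ

ΔH ≈ −67 kJ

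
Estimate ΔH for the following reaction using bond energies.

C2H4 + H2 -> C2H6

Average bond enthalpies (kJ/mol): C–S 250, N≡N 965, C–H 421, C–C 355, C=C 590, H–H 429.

Bonds broken (reactants):
  C–H: 4 × 421 = 1684
  C=C: 1 × 590 = 590
  H–H: 1 × 429 = 429
  Σ(broken) = 2703 kJ
Bonds formed (products):
  C–C: 1 × 355 = 355
  C–H: 6 × 421 = 2526
  Σ(formed) = 2881 kJ
ΔH = Σ(broken) − Σ(formed) = 2703 − 2881 = −178 kJ

ΔH ≈ −178 kJ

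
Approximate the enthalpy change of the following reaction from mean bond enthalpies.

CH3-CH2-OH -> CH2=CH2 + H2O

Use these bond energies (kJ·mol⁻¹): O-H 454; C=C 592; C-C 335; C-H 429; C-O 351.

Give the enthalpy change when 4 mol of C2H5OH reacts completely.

ΔH = +276 kJ

Bonds broken (reactants):
  C-C: 1 × 335 = 335
  C-H: 5 × 429 = 2145
  C-O: 1 × 351 = 351
  O-H: 1 × 454 = 454
  Σ(broken) = 3285 kJ
Bonds formed (products):
  C-H: 4 × 429 = 1716
  C=C: 1 × 592 = 592
  O-H: 2 × 454 = 908
  Σ(formed) = 3216 kJ
ΔH = Σ(broken) − Σ(formed) = 3285 − 3216 = +69 kJ
For 4× the reaction as written: 4 × (+69) = +276 kJ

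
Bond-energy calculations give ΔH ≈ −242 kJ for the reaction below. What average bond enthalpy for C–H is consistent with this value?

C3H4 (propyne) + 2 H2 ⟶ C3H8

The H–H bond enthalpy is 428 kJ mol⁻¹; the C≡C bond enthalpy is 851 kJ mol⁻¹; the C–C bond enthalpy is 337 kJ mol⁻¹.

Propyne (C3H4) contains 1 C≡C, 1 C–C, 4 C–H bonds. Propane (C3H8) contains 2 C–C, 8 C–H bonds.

Let D be the C–H bond energy.
Σ(broken) = 1×851 + 1×337 + 4×D + 2×428 = 2044 + 4D
Σ(formed) = 2×337 + 8×D = 674 + 8D
ΔH = Σ(broken) − Σ(formed) = (2044 + 4D) − (674 + 8D) = +1370 − 4D
Setting this equal to −242 kJ gives 4D = 1612, so D = 403 kJ/mol.

D(C–H) ≈ 403 kJ/mol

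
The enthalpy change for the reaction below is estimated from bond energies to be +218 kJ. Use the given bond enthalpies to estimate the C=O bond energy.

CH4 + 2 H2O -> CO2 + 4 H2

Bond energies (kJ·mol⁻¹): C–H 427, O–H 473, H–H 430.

D(C=O) ≈ 831 kJ/mol

Let D be the C=O bond energy.
Σ(broken) = 4×427 + 4×473 = 3600
Σ(formed) = 2×D + 4×430 = 1720 + 2D
ΔH = Σ(broken) − Σ(formed) = (3600) − (1720 + 2D) = +1880 − 2D
Setting this equal to +218 kJ gives 2D = 1662, so D = 831 kJ/mol.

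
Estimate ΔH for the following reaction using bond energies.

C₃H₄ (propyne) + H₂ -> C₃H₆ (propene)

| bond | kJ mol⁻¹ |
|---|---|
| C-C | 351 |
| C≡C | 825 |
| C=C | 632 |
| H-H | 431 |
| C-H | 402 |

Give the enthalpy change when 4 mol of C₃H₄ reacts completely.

Bonds broken (reactants):
  C≡C: 1 × 825 = 825
  C-C: 1 × 351 = 351
  C-H: 4 × 402 = 1608
  H-H: 1 × 431 = 431
  Σ(broken) = 3215 kJ
Bonds formed (products):
  C-C: 1 × 351 = 351
  C-H: 6 × 402 = 2412
  C=C: 1 × 632 = 632
  Σ(formed) = 3395 kJ
ΔH = Σ(broken) − Σ(formed) = 3215 − 3395 = −180 kJ
For 4× the reaction as written: 4 × (−180) = −720 kJ

ΔH = −720 kJ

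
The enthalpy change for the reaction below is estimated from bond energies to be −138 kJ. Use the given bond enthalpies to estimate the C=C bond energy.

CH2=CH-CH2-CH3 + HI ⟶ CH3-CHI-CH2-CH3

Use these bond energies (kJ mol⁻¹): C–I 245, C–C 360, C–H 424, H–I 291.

D(C=C) ≈ 600 kJ/mol

Let D be the C=C bond energy.
Σ(broken) = 2×360 + 8×424 + 1×D + 1×291 = 4403 + D
Σ(formed) = 3×360 + 9×424 + 1×245 = 5141
ΔH = Σ(broken) − Σ(formed) = (4403 + D) − (5141) = −738 + D
Setting this equal to −138 kJ gives D = 600 kJ/mol.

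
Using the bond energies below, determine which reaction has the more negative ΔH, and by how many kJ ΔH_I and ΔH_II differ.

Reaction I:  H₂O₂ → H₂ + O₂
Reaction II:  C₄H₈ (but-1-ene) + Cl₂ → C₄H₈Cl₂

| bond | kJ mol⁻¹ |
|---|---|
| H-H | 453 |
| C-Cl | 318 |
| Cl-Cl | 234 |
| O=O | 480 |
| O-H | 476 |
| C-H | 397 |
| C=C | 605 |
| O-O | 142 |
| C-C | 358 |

Reaction I:
  Bonds broken (reactants):
    O-H: 2 × 476 = 952
    O-O: 1 × 142 = 142
    Σ(broken) = 1094 kJ
  Bonds formed (products):
    H-H: 1 × 453 = 453
    O=O: 1 × 480 = 480
    Σ(formed) = 933 kJ
  ΔH_I = 1094 − 933 = +161 kJ
Reaction II:
  Bonds broken (reactants):
    C-C: 2 × 358 = 716
    C-H: 8 × 397 = 3176
    C=C: 1 × 605 = 605
    Cl-Cl: 1 × 234 = 234
    Σ(broken) = 4731 kJ
  Bonds formed (products):
    C-C: 3 × 358 = 1074
    C-Cl: 2 × 318 = 636
    C-H: 8 × 397 = 3176
    Σ(formed) = 4886 kJ
  ΔH_II = 4731 − 4886 = −155 kJ
ΔH_I − ΔH_II = +316 kJ, so reaction II has the more negative ΔH; |ΔH_I − ΔH_II| = 316 kJ.

Reaction II, by 316 kJ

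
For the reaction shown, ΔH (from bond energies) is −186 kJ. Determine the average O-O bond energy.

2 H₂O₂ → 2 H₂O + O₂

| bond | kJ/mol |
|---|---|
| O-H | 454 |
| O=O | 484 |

D(O-O) ≈ 149 kJ/mol

Let D be the O-O bond energy.
Σ(broken) = 4×454 + 2×D = 1816 + 2D
Σ(formed) = 4×454 + 1×484 = 2300
ΔH = Σ(broken) − Σ(formed) = (1816 + 2D) − (2300) = −484 + 2D
Setting this equal to −186 kJ gives 2D = 298, so D = 149 kJ/mol.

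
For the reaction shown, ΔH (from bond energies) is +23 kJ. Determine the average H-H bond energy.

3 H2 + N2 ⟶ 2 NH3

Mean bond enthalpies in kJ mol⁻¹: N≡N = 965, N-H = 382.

D(H-H) ≈ 450 kJ/mol

Let D be the H-H bond energy.
Σ(broken) = 3×D + 1×965 = 965 + 3D
Σ(formed) = 6×382 = 2292
ΔH = Σ(broken) − Σ(formed) = (965 + 3D) − (2292) = −1327 + 3D
Setting this equal to +23 kJ gives 3D = 1350, so D = 450 kJ/mol.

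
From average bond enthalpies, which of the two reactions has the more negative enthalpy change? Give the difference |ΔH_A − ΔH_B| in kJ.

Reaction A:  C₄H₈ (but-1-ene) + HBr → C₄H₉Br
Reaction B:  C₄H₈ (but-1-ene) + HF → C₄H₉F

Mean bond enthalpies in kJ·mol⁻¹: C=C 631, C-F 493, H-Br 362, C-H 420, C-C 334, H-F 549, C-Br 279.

Reaction B, by 27 kJ

Reaction A:
  Bonds broken (reactants):
    C-C: 2 × 334 = 668
    C-H: 8 × 420 = 3360
    C=C: 1 × 631 = 631
    H-Br: 1 × 362 = 362
    Σ(broken) = 5021 kJ
  Bonds formed (products):
    C-Br: 1 × 279 = 279
    C-C: 3 × 334 = 1002
    C-H: 9 × 420 = 3780
    Σ(formed) = 5061 kJ
  ΔH_A = 5021 − 5061 = −40 kJ
Reaction B:
  Bonds broken (reactants):
    C-C: 2 × 334 = 668
    C-H: 8 × 420 = 3360
    C=C: 1 × 631 = 631
    H-F: 1 × 549 = 549
    Σ(broken) = 5208 kJ
  Bonds formed (products):
    C-C: 3 × 334 = 1002
    C-F: 1 × 493 = 493
    C-H: 9 × 420 = 3780
    Σ(formed) = 5275 kJ
  ΔH_B = 5208 − 5275 = −67 kJ
ΔH_A − ΔH_B = +27 kJ, so reaction B has the more negative ΔH; |ΔH_A − ΔH_B| = 27 kJ.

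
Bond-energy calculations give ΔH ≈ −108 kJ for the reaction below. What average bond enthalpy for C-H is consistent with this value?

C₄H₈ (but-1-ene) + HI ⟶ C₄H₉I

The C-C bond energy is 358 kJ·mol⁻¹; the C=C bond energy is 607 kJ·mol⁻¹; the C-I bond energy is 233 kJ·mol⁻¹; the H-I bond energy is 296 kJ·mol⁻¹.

D(C-H) ≈ 420 kJ/mol

Let D be the C-H bond energy.
Σ(broken) = 2×358 + 8×D + 1×607 + 1×296 = 1619 + 8D
Σ(formed) = 3×358 + 9×D + 1×233 = 1307 + 9D
ΔH = Σ(broken) − Σ(formed) = (1619 + 8D) − (1307 + 9D) = +312 − D
Setting this equal to −108 kJ gives D = 420 kJ/mol.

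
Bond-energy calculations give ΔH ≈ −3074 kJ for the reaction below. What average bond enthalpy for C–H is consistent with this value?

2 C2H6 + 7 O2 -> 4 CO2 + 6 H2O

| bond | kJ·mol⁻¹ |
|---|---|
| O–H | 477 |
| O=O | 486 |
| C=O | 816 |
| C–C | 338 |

D(C–H) ≈ 425 kJ/mol

Let D be the C–H bond energy.
Σ(broken) = 2×338 + 12×D + 7×486 = 4078 + 12D
Σ(formed) = 8×816 + 12×477 = 12252
ΔH = Σ(broken) − Σ(formed) = (4078 + 12D) − (12252) = −8174 + 12D
Setting this equal to −3074 kJ gives 12D = 5100, so D = 425 kJ/mol.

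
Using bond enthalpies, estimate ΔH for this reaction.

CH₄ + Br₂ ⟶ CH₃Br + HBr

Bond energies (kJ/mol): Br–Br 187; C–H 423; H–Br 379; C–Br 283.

Bonds broken (reactants):
  Br–Br: 1 × 187 = 187
  C–H: 4 × 423 = 1692
  Σ(broken) = 1879 kJ
Bonds formed (products):
  C–Br: 1 × 283 = 283
  C–H: 3 × 423 = 1269
  H–Br: 1 × 379 = 379
  Σ(formed) = 1931 kJ
ΔH = Σ(broken) − Σ(formed) = 1879 − 1931 = −52 kJ

ΔH ≈ −52 kJ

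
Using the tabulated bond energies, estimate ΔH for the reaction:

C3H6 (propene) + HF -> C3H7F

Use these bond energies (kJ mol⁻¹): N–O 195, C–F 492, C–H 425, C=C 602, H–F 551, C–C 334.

Bonds broken (reactants):
  C–C: 1 × 334 = 334
  C–H: 6 × 425 = 2550
  C=C: 1 × 602 = 602
  H–F: 1 × 551 = 551
  Σ(broken) = 4037 kJ
Bonds formed (products):
  C–C: 2 × 334 = 668
  C–F: 1 × 492 = 492
  C–H: 7 × 425 = 2975
  Σ(formed) = 4135 kJ
ΔH = Σ(broken) − Σ(formed) = 4037 − 4135 = −98 kJ

ΔH ≈ −98 kJ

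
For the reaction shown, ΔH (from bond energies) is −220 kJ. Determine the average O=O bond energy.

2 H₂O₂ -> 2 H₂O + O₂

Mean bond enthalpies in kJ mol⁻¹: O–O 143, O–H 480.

D(O=O) ≈ 506 kJ/mol

Let D be the O=O bond energy.
Σ(broken) = 4×480 + 2×143 = 2206
Σ(formed) = 4×480 + 1×D = 1920 + D
ΔH = Σ(broken) − Σ(formed) = (2206) − (1920 + D) = +286 − D
Setting this equal to −220 kJ gives D = 506 kJ/mol.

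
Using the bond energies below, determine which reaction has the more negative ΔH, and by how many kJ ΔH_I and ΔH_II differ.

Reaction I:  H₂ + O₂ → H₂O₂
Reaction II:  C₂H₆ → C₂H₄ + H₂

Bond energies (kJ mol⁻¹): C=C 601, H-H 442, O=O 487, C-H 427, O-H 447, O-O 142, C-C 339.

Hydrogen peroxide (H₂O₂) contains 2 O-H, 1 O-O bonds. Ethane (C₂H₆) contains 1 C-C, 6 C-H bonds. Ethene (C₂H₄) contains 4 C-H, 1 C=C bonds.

Reaction I, by 257 kJ

Reaction I:
  Bonds broken (reactants):
    H-H: 1 × 442 = 442
    O=O: 1 × 487 = 487
    Σ(broken) = 929 kJ
  Bonds formed (products):
    O-H: 2 × 447 = 894
    O-O: 1 × 142 = 142
    Σ(formed) = 1036 kJ
  ΔH_I = 929 − 1036 = −107 kJ
Reaction II:
  Bonds broken (reactants):
    C-C: 1 × 339 = 339
    C-H: 6 × 427 = 2562
    Σ(broken) = 2901 kJ
  Bonds formed (products):
    C-H: 4 × 427 = 1708
    C=C: 1 × 601 = 601
    H-H: 1 × 442 = 442
    Σ(formed) = 2751 kJ
  ΔH_II = 2901 − 2751 = +150 kJ
ΔH_I − ΔH_II = −257 kJ, so reaction I has the more negative ΔH; |ΔH_I − ΔH_II| = 257 kJ.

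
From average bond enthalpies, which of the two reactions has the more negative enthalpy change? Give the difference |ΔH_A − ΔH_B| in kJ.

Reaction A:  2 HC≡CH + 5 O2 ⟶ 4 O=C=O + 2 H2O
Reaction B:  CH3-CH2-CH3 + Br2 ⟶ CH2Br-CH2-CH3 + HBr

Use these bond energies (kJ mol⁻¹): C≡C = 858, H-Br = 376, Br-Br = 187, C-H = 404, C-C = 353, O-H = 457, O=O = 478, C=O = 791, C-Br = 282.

Reaction A, by 2367 kJ

Reaction A:
  Bonds broken (reactants):
    C≡C: 2 × 858 = 1716
    C-H: 4 × 404 = 1616
    O=O: 5 × 478 = 2390
    Σ(broken) = 5722 kJ
  Bonds formed (products):
    C=O: 8 × 791 = 6328
    O-H: 4 × 457 = 1828
    Σ(formed) = 8156 kJ
  ΔH_A = 5722 − 8156 = −2434 kJ
Reaction B:
  Bonds broken (reactants):
    Br-Br: 1 × 187 = 187
    C-C: 2 × 353 = 706
    C-H: 8 × 404 = 3232
    Σ(broken) = 4125 kJ
  Bonds formed (products):
    C-Br: 1 × 282 = 282
    C-C: 2 × 353 = 706
    C-H: 7 × 404 = 2828
    H-Br: 1 × 376 = 376
    Σ(formed) = 4192 kJ
  ΔH_B = 4125 − 4192 = −67 kJ
ΔH_A − ΔH_B = −2367 kJ, so reaction A has the more negative ΔH; |ΔH_A − ΔH_B| = 2367 kJ.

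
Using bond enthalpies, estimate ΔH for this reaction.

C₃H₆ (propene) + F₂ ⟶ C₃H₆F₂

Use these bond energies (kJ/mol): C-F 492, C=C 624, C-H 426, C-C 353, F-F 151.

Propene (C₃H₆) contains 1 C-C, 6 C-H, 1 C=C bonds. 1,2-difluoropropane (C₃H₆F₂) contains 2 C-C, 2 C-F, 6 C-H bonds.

ΔH ≈ −562 kJ

Bonds broken (reactants):
  C-C: 1 × 353 = 353
  C-H: 6 × 426 = 2556
  C=C: 1 × 624 = 624
  F-F: 1 × 151 = 151
  Σ(broken) = 3684 kJ
Bonds formed (products):
  C-C: 2 × 353 = 706
  C-F: 2 × 492 = 984
  C-H: 6 × 426 = 2556
  Σ(formed) = 4246 kJ
ΔH = Σ(broken) − Σ(formed) = 3684 − 4246 = −562 kJ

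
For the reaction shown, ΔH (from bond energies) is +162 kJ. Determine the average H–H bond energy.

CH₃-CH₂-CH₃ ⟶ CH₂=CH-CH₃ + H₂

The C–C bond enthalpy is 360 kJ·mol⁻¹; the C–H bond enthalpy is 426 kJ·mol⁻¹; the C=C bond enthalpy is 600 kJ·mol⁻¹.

Let D be the H–H bond energy.
Σ(broken) = 2×360 + 8×426 = 4128
Σ(formed) = 1×360 + 6×426 + 1×600 + 1×D = 3516 + D
ΔH = Σ(broken) − Σ(formed) = (4128) − (3516 + D) = +612 − D
Setting this equal to +162 kJ gives D = 450 kJ/mol.

D(H–H) ≈ 450 kJ/mol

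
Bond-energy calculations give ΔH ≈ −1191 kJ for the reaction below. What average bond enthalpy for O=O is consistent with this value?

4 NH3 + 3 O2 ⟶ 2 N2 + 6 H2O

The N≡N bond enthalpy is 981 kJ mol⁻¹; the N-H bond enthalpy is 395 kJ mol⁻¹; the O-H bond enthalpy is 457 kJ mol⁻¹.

D(O=O) ≈ 505 kJ/mol

Let D be the O=O bond energy.
Σ(broken) = 12×395 + 3×D = 4740 + 3D
Σ(formed) = 2×981 + 12×457 = 7446
ΔH = Σ(broken) − Σ(formed) = (4740 + 3D) − (7446) = −2706 + 3D
Setting this equal to −1191 kJ gives 3D = 1515, so D = 505 kJ/mol.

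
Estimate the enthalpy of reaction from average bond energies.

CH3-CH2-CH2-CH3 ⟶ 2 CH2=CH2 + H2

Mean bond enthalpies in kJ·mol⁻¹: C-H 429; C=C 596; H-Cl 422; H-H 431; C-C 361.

Bonds broken (reactants):
  C-C: 3 × 361 = 1083
  C-H: 10 × 429 = 4290
  Σ(broken) = 5373 kJ
Bonds formed (products):
  C-H: 8 × 429 = 3432
  C=C: 2 × 596 = 1192
  H-H: 1 × 431 = 431
  Σ(formed) = 5055 kJ
ΔH = Σ(broken) − Σ(formed) = 5373 − 5055 = +318 kJ

ΔH ≈ +318 kJ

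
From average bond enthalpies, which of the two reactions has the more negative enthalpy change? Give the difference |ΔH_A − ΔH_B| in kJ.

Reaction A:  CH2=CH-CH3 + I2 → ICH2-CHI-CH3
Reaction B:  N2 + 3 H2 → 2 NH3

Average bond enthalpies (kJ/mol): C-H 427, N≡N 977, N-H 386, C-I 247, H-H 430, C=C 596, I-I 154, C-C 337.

Reaction A, by 32 kJ

Reaction A:
  Bonds broken (reactants):
    C-C: 1 × 337 = 337
    C-H: 6 × 427 = 2562
    C=C: 1 × 596 = 596
    I-I: 1 × 154 = 154
    Σ(broken) = 3649 kJ
  Bonds formed (products):
    C-C: 2 × 337 = 674
    C-H: 6 × 427 = 2562
    C-I: 2 × 247 = 494
    Σ(formed) = 3730 kJ
  ΔH_A = 3649 − 3730 = −81 kJ
Reaction B:
  Bonds broken (reactants):
    H-H: 3 × 430 = 1290
    N≡N: 1 × 977 = 977
    Σ(broken) = 2267 kJ
  Bonds formed (products):
    N-H: 6 × 386 = 2316
    Σ(formed) = 2316 kJ
  ΔH_B = 2267 − 2316 = −49 kJ
ΔH_A − ΔH_B = −32 kJ, so reaction A has the more negative ΔH; |ΔH_A − ΔH_B| = 32 kJ.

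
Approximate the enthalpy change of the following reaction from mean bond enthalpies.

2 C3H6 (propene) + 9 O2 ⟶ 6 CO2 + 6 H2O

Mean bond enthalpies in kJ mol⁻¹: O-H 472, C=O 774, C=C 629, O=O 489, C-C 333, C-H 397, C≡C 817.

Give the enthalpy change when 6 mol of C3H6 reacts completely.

ΔH = −11589 kJ

Bonds broken (reactants):
  C-C: 2 × 333 = 666
  C-H: 12 × 397 = 4764
  C=C: 2 × 629 = 1258
  O=O: 9 × 489 = 4401
  Σ(broken) = 11089 kJ
Bonds formed (products):
  C=O: 12 × 774 = 9288
  O-H: 12 × 472 = 5664
  Σ(formed) = 14952 kJ
ΔH = Σ(broken) − Σ(formed) = 11089 − 14952 = −3863 kJ
For 3× the reaction as written: 3 × (−3863) = −11589 kJ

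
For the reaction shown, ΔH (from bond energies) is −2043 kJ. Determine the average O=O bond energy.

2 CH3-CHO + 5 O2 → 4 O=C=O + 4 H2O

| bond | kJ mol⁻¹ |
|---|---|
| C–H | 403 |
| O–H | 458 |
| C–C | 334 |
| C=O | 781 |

D(O=O) ≈ 483 kJ/mol

Let D be the O=O bond energy.
Σ(broken) = 2×334 + 8×403 + 2×781 + 5×D = 5454 + 5D
Σ(formed) = 8×781 + 8×458 = 9912
ΔH = Σ(broken) − Σ(formed) = (5454 + 5D) − (9912) = −4458 + 5D
Setting this equal to −2043 kJ gives 5D = 2415, so D = 483 kJ/mol.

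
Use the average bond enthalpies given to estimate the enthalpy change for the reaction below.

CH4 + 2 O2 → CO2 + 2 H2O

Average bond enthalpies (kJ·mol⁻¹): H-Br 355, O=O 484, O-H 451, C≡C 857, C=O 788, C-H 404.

ΔH ≈ −796 kJ

Bonds broken (reactants):
  C-H: 4 × 404 = 1616
  O=O: 2 × 484 = 968
  Σ(broken) = 2584 kJ
Bonds formed (products):
  C=O: 2 × 788 = 1576
  O-H: 4 × 451 = 1804
  Σ(formed) = 3380 kJ
ΔH = Σ(broken) − Σ(formed) = 2584 − 3380 = −796 kJ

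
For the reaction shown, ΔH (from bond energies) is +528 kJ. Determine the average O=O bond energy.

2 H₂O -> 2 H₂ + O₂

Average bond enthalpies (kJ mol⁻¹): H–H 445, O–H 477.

Let D be the O=O bond energy.
Σ(broken) = 4×477 = 1908
Σ(formed) = 2×445 + 1×D = 890 + D
ΔH = Σ(broken) − Σ(formed) = (1908) − (890 + D) = +1018 − D
Setting this equal to +528 kJ gives D = 490 kJ/mol.

D(O=O) ≈ 490 kJ/mol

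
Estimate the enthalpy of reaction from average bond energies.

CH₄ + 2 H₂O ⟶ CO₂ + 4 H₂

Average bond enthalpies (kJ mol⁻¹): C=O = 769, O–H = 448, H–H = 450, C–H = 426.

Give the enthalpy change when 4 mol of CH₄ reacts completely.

ΔH = +632 kJ

Bonds broken (reactants):
  C–H: 4 × 426 = 1704
  O–H: 4 × 448 = 1792
  Σ(broken) = 3496 kJ
Bonds formed (products):
  C=O: 2 × 769 = 1538
  H–H: 4 × 450 = 1800
  Σ(formed) = 3338 kJ
ΔH = Σ(broken) − Σ(formed) = 3496 − 3338 = +158 kJ
For 4× the reaction as written: 4 × (+158) = +632 kJ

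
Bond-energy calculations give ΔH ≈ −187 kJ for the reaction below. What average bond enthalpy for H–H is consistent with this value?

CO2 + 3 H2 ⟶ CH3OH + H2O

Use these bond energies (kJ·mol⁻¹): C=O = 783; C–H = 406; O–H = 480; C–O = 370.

Let D be the H–H bond energy.
Σ(broken) = 2×783 + 3×D = 1566 + 3D
Σ(formed) = 3×406 + 1×370 + 3×480 = 3028
ΔH = Σ(broken) − Σ(formed) = (1566 + 3D) − (3028) = −1462 + 3D
Setting this equal to −187 kJ gives 3D = 1275, so D = 425 kJ/mol.

D(H–H) ≈ 425 kJ/mol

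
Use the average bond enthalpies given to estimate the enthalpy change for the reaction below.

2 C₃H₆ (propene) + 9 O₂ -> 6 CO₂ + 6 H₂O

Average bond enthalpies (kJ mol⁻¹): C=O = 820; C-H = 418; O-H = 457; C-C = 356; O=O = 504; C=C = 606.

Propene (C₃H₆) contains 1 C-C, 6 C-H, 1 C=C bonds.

ΔH ≈ −3848 kJ

Bonds broken (reactants):
  C-C: 2 × 356 = 712
  C-H: 12 × 418 = 5016
  C=C: 2 × 606 = 1212
  O=O: 9 × 504 = 4536
  Σ(broken) = 11476 kJ
Bonds formed (products):
  C=O: 12 × 820 = 9840
  O-H: 12 × 457 = 5484
  Σ(formed) = 15324 kJ
ΔH = Σ(broken) − Σ(formed) = 11476 − 15324 = −3848 kJ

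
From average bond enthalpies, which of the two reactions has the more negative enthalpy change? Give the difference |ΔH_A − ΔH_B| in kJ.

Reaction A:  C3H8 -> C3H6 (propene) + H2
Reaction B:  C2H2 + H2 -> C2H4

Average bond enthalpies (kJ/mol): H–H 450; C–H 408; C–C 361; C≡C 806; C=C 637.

Reaction B, by 287 kJ

Reaction A:
  Bonds broken (reactants):
    C–C: 2 × 361 = 722
    C–H: 8 × 408 = 3264
    Σ(broken) = 3986 kJ
  Bonds formed (products):
    C–C: 1 × 361 = 361
    C–H: 6 × 408 = 2448
    C=C: 1 × 637 = 637
    H–H: 1 × 450 = 450
    Σ(formed) = 3896 kJ
  ΔH_A = 3986 − 3896 = +90 kJ
Reaction B:
  Bonds broken (reactants):
    C≡C: 1 × 806 = 806
    C–H: 2 × 408 = 816
    H–H: 1 × 450 = 450
    Σ(broken) = 2072 kJ
  Bonds formed (products):
    C–H: 4 × 408 = 1632
    C=C: 1 × 637 = 637
    Σ(formed) = 2269 kJ
  ΔH_B = 2072 − 2269 = −197 kJ
ΔH_A − ΔH_B = +287 kJ, so reaction B has the more negative ΔH; |ΔH_A − ΔH_B| = 287 kJ.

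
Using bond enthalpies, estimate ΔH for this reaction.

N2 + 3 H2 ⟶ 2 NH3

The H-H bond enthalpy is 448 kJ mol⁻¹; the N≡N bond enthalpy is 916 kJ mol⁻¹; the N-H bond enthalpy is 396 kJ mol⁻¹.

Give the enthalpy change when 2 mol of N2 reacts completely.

ΔH = −232 kJ

Bonds broken (reactants):
  H-H: 3 × 448 = 1344
  N≡N: 1 × 916 = 916
  Σ(broken) = 2260 kJ
Bonds formed (products):
  N-H: 6 × 396 = 2376
  Σ(formed) = 2376 kJ
ΔH = Σ(broken) − Σ(formed) = 2260 − 2376 = −116 kJ
For 2× the reaction as written: 2 × (−116) = −232 kJ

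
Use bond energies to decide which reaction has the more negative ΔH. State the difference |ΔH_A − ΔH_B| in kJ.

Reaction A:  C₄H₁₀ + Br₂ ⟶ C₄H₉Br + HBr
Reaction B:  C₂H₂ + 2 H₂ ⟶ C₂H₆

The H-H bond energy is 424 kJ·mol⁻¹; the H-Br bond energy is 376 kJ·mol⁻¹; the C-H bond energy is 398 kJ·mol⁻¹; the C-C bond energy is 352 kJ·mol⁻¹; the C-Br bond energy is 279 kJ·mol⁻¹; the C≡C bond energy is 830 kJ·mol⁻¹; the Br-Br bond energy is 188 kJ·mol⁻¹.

Reaction B, by 197 kJ

Reaction A:
  Bonds broken (reactants):
    Br-Br: 1 × 188 = 188
    C-C: 3 × 352 = 1056
    C-H: 10 × 398 = 3980
    Σ(broken) = 5224 kJ
  Bonds formed (products):
    C-Br: 1 × 279 = 279
    C-C: 3 × 352 = 1056
    C-H: 9 × 398 = 3582
    H-Br: 1 × 376 = 376
    Σ(formed) = 5293 kJ
  ΔH_A = 5224 − 5293 = −69 kJ
Reaction B:
  Bonds broken (reactants):
    C≡C: 1 × 830 = 830
    C-H: 2 × 398 = 796
    H-H: 2 × 424 = 848
    Σ(broken) = 2474 kJ
  Bonds formed (products):
    C-C: 1 × 352 = 352
    C-H: 6 × 398 = 2388
    Σ(formed) = 2740 kJ
  ΔH_B = 2474 − 2740 = −266 kJ
ΔH_A − ΔH_B = +197 kJ, so reaction B has the more negative ΔH; |ΔH_A − ΔH_B| = 197 kJ.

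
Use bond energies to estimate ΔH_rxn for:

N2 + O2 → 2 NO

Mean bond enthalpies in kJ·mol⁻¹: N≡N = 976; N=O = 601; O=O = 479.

ΔH ≈ +253 kJ

Bonds broken (reactants):
  N≡N: 1 × 976 = 976
  O=O: 1 × 479 = 479
  Σ(broken) = 1455 kJ
Bonds formed (products):
  N=O: 2 × 601 = 1202
  Σ(formed) = 1202 kJ
ΔH = Σ(broken) − Σ(formed) = 1455 − 1202 = +253 kJ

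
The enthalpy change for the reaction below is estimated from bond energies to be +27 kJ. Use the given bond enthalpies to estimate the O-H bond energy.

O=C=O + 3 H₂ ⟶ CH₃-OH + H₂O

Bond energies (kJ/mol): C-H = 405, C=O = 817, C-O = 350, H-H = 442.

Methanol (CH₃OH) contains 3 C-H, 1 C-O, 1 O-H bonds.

Let D be the O-H bond energy.
Σ(broken) = 2×817 + 3×442 = 2960
Σ(formed) = 3×405 + 1×350 + 3×D = 1565 + 3D
ΔH = Σ(broken) − Σ(formed) = (2960) − (1565 + 3D) = +1395 − 3D
Setting this equal to +27 kJ gives 3D = 1368, so D = 456 kJ/mol.

D(O-H) ≈ 456 kJ/mol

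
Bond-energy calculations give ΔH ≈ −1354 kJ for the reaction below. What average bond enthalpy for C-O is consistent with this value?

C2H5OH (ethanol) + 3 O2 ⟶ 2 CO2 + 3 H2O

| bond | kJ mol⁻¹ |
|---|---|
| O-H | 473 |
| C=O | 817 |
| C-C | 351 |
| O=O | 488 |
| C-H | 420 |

Let D be the C-O bond energy.
Σ(broken) = 1×351 + 5×420 + 1×D + 1×473 + 3×488 = 4388 + D
Σ(formed) = 4×817 + 6×473 = 6106
ΔH = Σ(broken) − Σ(formed) = (4388 + D) − (6106) = −1718 + D
Setting this equal to −1354 kJ gives D = 364 kJ/mol.

D(C-O) ≈ 364 kJ/mol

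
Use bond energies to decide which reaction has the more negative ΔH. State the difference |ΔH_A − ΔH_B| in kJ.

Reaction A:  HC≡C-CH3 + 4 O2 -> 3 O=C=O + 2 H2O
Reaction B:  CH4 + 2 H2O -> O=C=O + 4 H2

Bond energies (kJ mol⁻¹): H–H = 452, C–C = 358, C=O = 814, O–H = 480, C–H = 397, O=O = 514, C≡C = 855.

Reaction A:
  Bonds broken (reactants):
    C≡C: 1 × 855 = 855
    C–C: 1 × 358 = 358
    C–H: 4 × 397 = 1588
    O=O: 4 × 514 = 2056
    Σ(broken) = 4857 kJ
  Bonds formed (products):
    C=O: 6 × 814 = 4884
    O–H: 4 × 480 = 1920
    Σ(formed) = 6804 kJ
  ΔH_A = 4857 − 6804 = −1947 kJ
Reaction B:
  Bonds broken (reactants):
    C–H: 4 × 397 = 1588
    O–H: 4 × 480 = 1920
    Σ(broken) = 3508 kJ
  Bonds formed (products):
    C=O: 2 × 814 = 1628
    H–H: 4 × 452 = 1808
    Σ(formed) = 3436 kJ
  ΔH_B = 3508 − 3436 = +72 kJ
ΔH_A − ΔH_B = −2019 kJ, so reaction A has the more negative ΔH; |ΔH_A − ΔH_B| = 2019 kJ.

Reaction A, by 2019 kJ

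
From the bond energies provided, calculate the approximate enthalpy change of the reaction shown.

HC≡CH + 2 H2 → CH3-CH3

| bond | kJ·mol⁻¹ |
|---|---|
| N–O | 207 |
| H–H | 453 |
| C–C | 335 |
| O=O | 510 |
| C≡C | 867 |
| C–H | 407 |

Bonds broken (reactants):
  C≡C: 1 × 867 = 867
  C–H: 2 × 407 = 814
  H–H: 2 × 453 = 906
  Σ(broken) = 2587 kJ
Bonds formed (products):
  C–C: 1 × 335 = 335
  C–H: 6 × 407 = 2442
  Σ(formed) = 2777 kJ
ΔH = Σ(broken) − Σ(formed) = 2587 − 2777 = −190 kJ

ΔH ≈ −190 kJ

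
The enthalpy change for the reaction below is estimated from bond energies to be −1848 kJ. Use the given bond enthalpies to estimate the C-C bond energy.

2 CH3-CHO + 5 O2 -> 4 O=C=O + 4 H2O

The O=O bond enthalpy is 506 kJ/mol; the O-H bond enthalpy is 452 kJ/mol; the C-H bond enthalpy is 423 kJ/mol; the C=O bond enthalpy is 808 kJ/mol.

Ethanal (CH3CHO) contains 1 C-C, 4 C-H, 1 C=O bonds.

Let D be the C-C bond energy.
Σ(broken) = 2×D + 8×423 + 2×808 + 5×506 = 7530 + 2D
Σ(formed) = 8×808 + 8×452 = 10080
ΔH = Σ(broken) − Σ(formed) = (7530 + 2D) − (10080) = −2550 + 2D
Setting this equal to −1848 kJ gives 2D = 702, so D = 351 kJ/mol.

D(C-C) ≈ 351 kJ/mol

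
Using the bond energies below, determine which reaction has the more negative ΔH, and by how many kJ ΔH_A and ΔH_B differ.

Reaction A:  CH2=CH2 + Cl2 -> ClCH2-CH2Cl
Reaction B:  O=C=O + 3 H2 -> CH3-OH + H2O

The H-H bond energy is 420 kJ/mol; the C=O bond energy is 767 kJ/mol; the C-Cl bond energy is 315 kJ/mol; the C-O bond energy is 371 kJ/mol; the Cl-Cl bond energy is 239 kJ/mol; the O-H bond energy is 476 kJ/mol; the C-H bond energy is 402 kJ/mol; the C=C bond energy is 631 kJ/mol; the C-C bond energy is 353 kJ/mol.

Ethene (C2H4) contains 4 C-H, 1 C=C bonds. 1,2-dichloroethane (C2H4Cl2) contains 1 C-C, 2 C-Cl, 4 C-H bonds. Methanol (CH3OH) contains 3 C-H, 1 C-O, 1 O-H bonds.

Reaction A:
  Bonds broken (reactants):
    C-H: 4 × 402 = 1608
    C=C: 1 × 631 = 631
    Cl-Cl: 1 × 239 = 239
    Σ(broken) = 2478 kJ
  Bonds formed (products):
    C-C: 1 × 353 = 353
    C-Cl: 2 × 315 = 630
    C-H: 4 × 402 = 1608
    Σ(formed) = 2591 kJ
  ΔH_A = 2478 − 2591 = −113 kJ
Reaction B:
  Bonds broken (reactants):
    C=O: 2 × 767 = 1534
    H-H: 3 × 420 = 1260
    Σ(broken) = 2794 kJ
  Bonds formed (products):
    C-H: 3 × 402 = 1206
    C-O: 1 × 371 = 371
    O-H: 3 × 476 = 1428
    Σ(formed) = 3005 kJ
  ΔH_B = 2794 − 3005 = −211 kJ
ΔH_A − ΔH_B = +98 kJ, so reaction B has the more negative ΔH; |ΔH_A − ΔH_B| = 98 kJ.

Reaction B, by 98 kJ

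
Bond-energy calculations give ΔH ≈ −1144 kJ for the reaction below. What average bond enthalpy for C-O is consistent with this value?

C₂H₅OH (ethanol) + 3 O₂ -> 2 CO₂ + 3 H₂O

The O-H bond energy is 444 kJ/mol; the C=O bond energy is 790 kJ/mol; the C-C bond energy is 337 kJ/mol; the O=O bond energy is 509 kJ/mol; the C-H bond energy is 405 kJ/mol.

Let D be the C-O bond energy.
Σ(broken) = 1×337 + 5×405 + 1×D + 1×444 + 3×509 = 4333 + D
Σ(formed) = 4×790 + 6×444 = 5824
ΔH = Σ(broken) − Σ(formed) = (4333 + D) − (5824) = −1491 + D
Setting this equal to −1144 kJ gives D = 347 kJ/mol.

D(C-O) ≈ 347 kJ/mol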